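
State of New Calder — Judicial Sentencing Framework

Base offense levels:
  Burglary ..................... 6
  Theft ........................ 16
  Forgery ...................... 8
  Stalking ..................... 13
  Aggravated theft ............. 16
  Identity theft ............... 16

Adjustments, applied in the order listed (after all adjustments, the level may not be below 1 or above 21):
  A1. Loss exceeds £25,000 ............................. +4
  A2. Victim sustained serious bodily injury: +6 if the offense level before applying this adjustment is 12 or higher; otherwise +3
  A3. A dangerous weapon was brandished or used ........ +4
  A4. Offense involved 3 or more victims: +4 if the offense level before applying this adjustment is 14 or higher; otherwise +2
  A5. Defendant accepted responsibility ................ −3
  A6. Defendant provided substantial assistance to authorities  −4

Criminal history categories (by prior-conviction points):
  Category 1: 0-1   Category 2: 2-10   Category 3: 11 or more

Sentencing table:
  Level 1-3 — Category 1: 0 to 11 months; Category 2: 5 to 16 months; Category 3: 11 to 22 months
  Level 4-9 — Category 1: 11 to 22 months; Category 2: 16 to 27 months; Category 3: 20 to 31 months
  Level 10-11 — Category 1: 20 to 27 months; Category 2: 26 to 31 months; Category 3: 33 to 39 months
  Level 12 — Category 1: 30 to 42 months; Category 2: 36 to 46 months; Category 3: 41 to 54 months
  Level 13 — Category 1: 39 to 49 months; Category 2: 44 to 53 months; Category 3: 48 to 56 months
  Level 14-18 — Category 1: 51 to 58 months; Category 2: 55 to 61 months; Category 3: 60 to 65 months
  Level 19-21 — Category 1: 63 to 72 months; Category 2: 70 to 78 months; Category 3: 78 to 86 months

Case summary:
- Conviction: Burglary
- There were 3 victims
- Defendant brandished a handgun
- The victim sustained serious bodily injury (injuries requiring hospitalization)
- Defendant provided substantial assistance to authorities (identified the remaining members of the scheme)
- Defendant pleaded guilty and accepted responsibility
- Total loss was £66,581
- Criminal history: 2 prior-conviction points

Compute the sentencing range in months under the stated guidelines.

Base offense level for burglary: 6.
A1 applies: 6 + 4 = 10.
A2 applies (level before this adjustment is 10 < 12, so +3): 10 + 3 = 13.
A3 applies: 13 + 4 = 17.
A4 applies (level before this adjustment is 17 ≥ 14, so +4): 17 + 4 = 21.
A5 applies: 21 − 3 = 18.
A6 applies: 18 − 4 = 14.
Final offense level: 14.
Criminal history: 2 prior points → Category 2 (2-10).
Level 14 falls in the 14-18 band.
Grid: Level 14-18 × Category 2 = 55-61 months.

55-61 months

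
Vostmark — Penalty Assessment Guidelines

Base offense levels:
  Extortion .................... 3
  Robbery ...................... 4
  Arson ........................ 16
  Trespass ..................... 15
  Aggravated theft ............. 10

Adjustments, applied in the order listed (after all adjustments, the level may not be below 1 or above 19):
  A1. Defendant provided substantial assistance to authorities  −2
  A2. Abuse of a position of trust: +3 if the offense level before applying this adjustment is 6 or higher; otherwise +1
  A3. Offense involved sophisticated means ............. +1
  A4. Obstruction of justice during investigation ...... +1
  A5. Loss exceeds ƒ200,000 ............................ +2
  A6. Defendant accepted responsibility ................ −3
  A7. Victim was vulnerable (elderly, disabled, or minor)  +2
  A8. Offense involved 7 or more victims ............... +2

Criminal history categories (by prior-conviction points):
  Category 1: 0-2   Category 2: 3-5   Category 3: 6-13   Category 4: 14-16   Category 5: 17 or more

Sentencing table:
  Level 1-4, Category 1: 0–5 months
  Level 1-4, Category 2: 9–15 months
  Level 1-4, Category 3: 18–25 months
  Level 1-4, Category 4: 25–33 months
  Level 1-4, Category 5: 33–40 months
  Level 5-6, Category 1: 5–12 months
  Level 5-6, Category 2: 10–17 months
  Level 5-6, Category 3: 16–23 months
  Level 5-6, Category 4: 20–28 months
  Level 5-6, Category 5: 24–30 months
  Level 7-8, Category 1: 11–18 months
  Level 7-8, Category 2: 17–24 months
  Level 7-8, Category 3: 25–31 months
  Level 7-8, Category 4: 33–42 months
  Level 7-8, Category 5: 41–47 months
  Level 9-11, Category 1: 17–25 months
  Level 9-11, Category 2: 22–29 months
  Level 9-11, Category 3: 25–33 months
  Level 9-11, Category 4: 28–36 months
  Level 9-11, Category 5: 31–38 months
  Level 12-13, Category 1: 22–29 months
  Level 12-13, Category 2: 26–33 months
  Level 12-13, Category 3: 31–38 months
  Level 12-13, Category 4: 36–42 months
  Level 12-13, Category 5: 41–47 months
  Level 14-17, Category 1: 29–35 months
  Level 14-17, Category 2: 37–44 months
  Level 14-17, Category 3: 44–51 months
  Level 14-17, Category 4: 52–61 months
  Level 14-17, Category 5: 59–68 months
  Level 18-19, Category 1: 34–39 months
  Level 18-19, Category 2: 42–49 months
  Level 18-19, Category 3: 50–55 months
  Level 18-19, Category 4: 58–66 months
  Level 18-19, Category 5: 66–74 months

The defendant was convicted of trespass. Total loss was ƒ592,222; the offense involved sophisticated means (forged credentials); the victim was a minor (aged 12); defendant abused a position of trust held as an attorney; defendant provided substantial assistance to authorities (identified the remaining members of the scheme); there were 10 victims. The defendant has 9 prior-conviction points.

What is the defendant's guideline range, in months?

50-55 months

Base offense level for trespass: 15.
A1 applies: 15 − 2 = 13.
A2 applies (level before this adjustment is 13 ≥ 6, so +3): 13 + 3 = 16.
A3 applies: 16 + 1 = 17.
A4 does not apply.
A5 applies: 17 + 2 = 19.
A7 applies: 19 + 2 = 21.
A8 applies: 21 + 2 = 23.
Level 23 exceeds the maximum of 19; capped at 19.
Final offense level: 19.
Criminal history: 9 prior points → Category 3 (6-13).
Level 19 falls in the 18-19 band.
Grid: Level 18-19 × Category 3 = 50-55 months.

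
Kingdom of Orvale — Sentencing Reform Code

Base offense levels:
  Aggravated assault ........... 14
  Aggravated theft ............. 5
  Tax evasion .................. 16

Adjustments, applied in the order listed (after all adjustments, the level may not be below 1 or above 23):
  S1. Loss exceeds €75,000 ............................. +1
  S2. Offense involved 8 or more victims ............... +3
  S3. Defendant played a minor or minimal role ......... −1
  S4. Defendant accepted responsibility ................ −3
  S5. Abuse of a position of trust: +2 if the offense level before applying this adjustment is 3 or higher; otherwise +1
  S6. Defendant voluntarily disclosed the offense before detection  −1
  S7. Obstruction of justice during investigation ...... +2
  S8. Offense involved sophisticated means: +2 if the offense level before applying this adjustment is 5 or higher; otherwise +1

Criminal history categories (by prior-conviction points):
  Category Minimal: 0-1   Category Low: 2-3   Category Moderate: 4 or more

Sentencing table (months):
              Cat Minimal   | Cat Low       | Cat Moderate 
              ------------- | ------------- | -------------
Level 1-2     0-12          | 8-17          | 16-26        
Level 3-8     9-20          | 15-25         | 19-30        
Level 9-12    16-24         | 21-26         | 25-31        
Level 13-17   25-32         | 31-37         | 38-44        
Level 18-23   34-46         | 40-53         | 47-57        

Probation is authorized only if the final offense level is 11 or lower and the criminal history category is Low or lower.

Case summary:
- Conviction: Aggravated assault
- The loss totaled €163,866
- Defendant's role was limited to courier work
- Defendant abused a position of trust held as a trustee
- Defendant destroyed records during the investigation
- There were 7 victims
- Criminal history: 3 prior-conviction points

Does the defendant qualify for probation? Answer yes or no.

Base offense level for aggravated assault: 14.
S1 applies: 14 + 1 = 15.
S2 does not apply.
S3 applies: 15 − 1 = 14.
S5 applies (level before this adjustment is 14 ≥ 3, so +2): 14 + 2 = 16.
S7 applies: 16 + 2 = 18.
S8 does not apply.
Final offense level: 18.
Criminal history: 3 prior points → Category Low (2-3).
Level 18 falls in the 18-23 band.
Grid: Level 18-23 × Category Low = 40-53 months.
Probation check: level 18 > 11 and category Low ≤ Low → not eligible.

No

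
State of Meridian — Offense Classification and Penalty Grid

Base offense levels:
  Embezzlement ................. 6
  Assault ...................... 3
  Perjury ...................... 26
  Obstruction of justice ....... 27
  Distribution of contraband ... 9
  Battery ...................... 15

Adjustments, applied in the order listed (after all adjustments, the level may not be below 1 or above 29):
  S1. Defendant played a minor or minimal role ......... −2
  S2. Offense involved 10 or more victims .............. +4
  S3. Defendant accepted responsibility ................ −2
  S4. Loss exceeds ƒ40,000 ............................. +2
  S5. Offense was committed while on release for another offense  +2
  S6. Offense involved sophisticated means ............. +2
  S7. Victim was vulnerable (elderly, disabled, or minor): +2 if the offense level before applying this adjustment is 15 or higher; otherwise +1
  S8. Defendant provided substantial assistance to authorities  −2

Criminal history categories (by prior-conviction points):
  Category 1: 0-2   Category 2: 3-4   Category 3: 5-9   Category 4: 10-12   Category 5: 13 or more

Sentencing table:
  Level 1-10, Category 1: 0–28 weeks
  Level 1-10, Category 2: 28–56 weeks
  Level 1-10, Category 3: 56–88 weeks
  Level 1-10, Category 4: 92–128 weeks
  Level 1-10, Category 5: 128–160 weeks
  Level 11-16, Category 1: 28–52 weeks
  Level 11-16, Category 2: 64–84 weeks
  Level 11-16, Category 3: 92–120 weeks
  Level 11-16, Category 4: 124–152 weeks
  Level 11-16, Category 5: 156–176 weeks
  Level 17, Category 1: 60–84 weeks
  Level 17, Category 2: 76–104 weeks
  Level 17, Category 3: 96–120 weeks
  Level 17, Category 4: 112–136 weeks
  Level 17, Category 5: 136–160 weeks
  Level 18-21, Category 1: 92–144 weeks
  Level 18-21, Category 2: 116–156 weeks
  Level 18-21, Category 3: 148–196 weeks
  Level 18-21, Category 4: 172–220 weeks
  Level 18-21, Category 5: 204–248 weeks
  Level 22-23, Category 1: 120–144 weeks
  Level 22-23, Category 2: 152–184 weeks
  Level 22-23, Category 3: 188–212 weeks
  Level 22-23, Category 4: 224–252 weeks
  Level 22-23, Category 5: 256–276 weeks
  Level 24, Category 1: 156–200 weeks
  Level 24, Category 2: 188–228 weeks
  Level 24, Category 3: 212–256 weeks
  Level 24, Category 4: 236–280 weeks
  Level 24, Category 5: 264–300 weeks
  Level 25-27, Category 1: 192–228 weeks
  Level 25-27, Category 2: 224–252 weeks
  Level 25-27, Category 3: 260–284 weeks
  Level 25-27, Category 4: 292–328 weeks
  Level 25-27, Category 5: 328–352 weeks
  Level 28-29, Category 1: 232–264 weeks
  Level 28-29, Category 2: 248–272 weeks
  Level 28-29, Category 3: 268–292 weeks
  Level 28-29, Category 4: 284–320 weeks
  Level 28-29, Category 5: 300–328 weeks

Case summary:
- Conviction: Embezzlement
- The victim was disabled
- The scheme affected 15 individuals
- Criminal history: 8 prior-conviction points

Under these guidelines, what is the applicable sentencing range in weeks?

Base offense level for embezzlement: 6.
S1 does not apply.
S2 applies: 6 + 4 = 10.
S5 does not apply.
S7 applies (level before this adjustment is 10 < 15, so +1): 10 + 1 = 11.
Final offense level: 11.
Criminal history: 8 prior points → Category 3 (5-9).
Level 11 falls in the 11-16 band.
Grid: Level 11-16 × Category 3 = 92-120 weeks.

92-120 weeks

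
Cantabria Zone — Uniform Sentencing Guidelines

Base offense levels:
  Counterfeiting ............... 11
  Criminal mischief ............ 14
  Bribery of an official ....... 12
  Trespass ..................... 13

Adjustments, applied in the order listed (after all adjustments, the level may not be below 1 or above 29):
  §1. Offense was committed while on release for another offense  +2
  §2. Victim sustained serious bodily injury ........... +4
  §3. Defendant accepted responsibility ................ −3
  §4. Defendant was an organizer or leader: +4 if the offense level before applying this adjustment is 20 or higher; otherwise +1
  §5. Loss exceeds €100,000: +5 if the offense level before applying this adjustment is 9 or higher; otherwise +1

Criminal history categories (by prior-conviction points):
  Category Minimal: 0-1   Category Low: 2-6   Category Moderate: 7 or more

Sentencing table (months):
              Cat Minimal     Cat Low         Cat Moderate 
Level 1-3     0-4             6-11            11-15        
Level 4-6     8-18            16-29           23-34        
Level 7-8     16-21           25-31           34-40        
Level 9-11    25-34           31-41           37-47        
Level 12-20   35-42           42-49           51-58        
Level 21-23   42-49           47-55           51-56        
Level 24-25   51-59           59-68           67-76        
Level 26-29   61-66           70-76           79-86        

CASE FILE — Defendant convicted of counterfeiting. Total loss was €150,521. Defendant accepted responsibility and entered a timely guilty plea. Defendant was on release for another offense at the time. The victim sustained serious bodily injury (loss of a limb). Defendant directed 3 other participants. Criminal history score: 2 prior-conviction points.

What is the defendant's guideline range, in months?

Base offense level for counterfeiting: 11.
§1 applies: 11 + 2 = 13.
§2 applies: 13 + 4 = 17.
§3 applies: 17 − 3 = 14.
§4 applies (level before this adjustment is 14 < 20, so +1): 14 + 1 = 15.
§5 applies (level before this adjustment is 15 ≥ 9, so +5): 15 + 5 = 20.
Final offense level: 20.
Criminal history: 2 prior points → Category Low (2-6).
Level 20 falls in the 12-20 band.
Grid: Level 12-20 × Category Low = 42-49 months.

42-49 months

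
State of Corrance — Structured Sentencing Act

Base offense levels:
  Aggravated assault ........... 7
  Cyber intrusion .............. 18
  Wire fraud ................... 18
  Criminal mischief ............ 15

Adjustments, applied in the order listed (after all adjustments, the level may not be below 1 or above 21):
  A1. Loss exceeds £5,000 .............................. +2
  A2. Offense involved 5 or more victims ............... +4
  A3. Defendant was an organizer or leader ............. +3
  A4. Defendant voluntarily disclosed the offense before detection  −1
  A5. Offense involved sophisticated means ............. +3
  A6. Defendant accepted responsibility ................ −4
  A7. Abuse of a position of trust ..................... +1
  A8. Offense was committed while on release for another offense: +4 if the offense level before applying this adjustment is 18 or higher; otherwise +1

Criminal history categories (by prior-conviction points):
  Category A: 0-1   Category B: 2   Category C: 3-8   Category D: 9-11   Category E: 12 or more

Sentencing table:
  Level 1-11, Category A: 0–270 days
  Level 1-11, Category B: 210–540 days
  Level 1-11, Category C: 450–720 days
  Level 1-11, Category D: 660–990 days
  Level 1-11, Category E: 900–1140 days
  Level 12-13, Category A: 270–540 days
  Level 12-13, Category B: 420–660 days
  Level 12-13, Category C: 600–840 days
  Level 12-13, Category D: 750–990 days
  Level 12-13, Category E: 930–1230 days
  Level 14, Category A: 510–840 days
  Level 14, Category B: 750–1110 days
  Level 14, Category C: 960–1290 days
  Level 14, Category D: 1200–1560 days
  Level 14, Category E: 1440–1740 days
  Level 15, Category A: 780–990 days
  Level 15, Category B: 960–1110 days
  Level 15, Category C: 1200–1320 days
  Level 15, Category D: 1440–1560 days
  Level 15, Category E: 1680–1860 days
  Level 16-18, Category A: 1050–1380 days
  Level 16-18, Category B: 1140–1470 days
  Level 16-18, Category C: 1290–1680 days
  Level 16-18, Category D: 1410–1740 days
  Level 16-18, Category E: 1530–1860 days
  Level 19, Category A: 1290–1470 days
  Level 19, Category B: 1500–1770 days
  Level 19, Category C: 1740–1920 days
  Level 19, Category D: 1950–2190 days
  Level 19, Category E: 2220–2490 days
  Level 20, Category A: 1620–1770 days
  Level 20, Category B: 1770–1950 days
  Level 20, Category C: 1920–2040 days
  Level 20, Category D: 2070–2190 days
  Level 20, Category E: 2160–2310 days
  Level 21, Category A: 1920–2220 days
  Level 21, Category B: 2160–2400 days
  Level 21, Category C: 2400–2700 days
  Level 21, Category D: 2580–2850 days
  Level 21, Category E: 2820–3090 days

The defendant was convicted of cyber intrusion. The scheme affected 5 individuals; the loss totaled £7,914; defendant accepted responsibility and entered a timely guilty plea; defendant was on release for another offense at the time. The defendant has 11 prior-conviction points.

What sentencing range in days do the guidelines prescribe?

2580-2850 days

Base offense level for cyber intrusion: 18.
A1 applies: 18 + 2 = 20.
A2 applies: 20 + 4 = 24.
A4 does not apply.
A5 does not apply.
A6 applies: 24 − 4 = 20.
A7 does not apply.
A8 applies (level before this adjustment is 20 ≥ 18, so +4): 20 + 4 = 24.
Level 24 exceeds the maximum of 21; capped at 21.
Final offense level: 21.
Criminal history: 11 prior points → Category D (9-11).
Level 21 falls in the 21 band.
Grid: Level 21 × Category D = 2580-2850 days.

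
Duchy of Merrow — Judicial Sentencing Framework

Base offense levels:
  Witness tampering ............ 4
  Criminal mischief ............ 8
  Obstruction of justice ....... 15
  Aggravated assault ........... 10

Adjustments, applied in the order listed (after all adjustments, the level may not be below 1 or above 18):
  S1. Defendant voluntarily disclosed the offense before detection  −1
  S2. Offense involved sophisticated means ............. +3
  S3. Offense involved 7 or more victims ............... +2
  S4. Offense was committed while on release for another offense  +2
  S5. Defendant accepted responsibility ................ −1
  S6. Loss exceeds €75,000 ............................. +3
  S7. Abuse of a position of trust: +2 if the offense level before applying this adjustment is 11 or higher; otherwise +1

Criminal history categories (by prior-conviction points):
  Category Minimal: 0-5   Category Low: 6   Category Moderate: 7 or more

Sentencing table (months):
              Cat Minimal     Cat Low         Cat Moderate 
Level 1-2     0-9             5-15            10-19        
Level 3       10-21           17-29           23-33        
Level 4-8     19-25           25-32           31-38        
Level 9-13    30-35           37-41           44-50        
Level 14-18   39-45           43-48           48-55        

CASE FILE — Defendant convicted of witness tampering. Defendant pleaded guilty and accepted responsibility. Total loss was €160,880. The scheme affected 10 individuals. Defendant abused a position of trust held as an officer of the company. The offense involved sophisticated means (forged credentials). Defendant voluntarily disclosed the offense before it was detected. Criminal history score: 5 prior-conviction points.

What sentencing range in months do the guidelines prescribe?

30-35 months

Base offense level for witness tampering: 4.
S1 applies: 4 − 1 = 3.
S2 applies: 3 + 3 = 6.
S3 applies: 6 + 2 = 8.
S4 does not apply.
S5 applies: 8 − 1 = 7.
S6 applies: 7 + 3 = 10.
S7 applies (level before this adjustment is 10 < 11, so +1): 10 + 1 = 11.
Final offense level: 11.
Criminal history: 5 prior points → Category Minimal (0-5).
Level 11 falls in the 9-13 band.
Grid: Level 9-13 × Category Minimal = 30-35 months.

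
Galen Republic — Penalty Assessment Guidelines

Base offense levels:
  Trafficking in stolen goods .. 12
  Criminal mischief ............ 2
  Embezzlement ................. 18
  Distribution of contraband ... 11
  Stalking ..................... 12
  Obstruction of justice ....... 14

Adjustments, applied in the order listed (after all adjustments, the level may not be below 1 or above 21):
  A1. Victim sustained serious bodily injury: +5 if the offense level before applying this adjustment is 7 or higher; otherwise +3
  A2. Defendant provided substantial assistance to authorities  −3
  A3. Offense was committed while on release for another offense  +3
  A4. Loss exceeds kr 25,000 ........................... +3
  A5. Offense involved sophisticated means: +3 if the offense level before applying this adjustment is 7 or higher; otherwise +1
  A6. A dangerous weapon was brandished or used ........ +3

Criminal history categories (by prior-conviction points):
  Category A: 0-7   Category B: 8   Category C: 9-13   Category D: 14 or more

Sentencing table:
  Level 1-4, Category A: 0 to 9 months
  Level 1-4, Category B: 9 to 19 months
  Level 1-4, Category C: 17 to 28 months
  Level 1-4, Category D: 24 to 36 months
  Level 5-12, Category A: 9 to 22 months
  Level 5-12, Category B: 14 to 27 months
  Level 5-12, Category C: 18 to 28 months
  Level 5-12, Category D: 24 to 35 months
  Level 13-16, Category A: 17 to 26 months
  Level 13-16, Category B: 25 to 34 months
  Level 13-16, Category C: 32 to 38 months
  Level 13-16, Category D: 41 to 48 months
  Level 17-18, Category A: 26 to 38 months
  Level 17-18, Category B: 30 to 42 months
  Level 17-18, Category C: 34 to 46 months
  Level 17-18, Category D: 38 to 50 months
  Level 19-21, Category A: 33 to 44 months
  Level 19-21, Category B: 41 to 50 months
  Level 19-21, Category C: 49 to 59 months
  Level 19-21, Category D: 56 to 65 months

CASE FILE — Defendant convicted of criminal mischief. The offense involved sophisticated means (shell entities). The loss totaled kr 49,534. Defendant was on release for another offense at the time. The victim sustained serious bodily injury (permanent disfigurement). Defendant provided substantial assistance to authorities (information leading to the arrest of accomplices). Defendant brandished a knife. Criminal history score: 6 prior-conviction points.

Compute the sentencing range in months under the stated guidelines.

Base offense level for criminal mischief: 2.
A1 applies (level before this adjustment is 2 < 7, so +3): 2 + 3 = 5.
A2 applies: 5 − 3 = 2.
A3 applies: 2 + 3 = 5.
A4 applies: 5 + 3 = 8.
A5 applies (level before this adjustment is 8 ≥ 7, so +3): 8 + 3 = 11.
A6 applies: 11 + 3 = 14.
Final offense level: 14.
Criminal history: 6 prior points → Category A (0-7).
Level 14 falls in the 13-16 band.
Grid: Level 13-16 × Category A = 17-26 months.

17-26 months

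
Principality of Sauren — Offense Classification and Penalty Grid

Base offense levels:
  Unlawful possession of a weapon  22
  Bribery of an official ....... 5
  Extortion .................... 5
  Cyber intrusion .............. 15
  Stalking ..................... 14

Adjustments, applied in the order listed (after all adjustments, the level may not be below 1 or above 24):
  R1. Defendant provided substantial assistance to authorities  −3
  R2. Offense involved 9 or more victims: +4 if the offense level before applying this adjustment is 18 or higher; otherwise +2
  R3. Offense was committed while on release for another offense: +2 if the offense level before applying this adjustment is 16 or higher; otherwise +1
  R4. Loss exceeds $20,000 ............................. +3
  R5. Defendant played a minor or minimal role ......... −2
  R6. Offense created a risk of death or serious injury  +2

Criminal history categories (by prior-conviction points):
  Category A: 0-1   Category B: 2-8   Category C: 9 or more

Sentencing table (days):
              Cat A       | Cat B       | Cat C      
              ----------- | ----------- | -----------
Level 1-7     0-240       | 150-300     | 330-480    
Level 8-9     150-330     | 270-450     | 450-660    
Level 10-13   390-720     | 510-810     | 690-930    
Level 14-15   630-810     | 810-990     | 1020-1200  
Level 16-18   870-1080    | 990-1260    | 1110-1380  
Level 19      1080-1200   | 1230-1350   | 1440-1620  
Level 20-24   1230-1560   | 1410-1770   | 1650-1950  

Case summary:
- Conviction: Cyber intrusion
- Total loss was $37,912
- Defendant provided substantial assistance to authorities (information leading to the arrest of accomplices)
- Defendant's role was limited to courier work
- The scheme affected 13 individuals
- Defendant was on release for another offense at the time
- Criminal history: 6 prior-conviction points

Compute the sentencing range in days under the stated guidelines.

990-1260 days

Base offense level for cyber intrusion: 15.
R1 applies: 15 − 3 = 12.
R2 applies (level before this adjustment is 12 < 18, so +2): 12 + 2 = 14.
R3 applies (level before this adjustment is 14 < 16, so +1): 14 + 1 = 15.
R4 applies: 15 + 3 = 18.
R5 applies: 18 − 2 = 16.
R6 does not apply.
Final offense level: 16.
Criminal history: 6 prior points → Category B (2-8).
Level 16 falls in the 16-18 band.
Grid: Level 16-18 × Category B = 990-1260 days.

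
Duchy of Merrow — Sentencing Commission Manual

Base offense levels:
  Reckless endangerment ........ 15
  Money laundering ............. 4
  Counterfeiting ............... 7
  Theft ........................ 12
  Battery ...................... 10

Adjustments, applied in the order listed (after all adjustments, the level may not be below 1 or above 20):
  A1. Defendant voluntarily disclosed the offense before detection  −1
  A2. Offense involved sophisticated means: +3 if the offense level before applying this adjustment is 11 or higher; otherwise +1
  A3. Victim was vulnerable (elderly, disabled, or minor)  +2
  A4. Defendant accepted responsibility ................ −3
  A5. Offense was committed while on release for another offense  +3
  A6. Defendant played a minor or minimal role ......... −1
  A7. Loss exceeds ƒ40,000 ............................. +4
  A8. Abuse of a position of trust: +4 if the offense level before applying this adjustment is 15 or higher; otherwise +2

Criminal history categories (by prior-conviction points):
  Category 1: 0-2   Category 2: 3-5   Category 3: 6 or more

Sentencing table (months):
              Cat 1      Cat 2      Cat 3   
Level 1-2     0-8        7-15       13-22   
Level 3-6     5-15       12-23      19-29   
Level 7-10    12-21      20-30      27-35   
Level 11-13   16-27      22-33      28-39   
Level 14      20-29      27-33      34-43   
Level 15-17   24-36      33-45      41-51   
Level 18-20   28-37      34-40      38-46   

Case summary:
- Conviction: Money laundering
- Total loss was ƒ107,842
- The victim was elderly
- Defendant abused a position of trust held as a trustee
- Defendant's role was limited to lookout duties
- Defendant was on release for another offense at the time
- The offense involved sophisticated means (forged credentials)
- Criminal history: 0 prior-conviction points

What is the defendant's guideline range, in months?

24-36 months

Base offense level for money laundering: 4.
A1 does not apply.
A2 applies (level before this adjustment is 4 < 11, so +1): 4 + 1 = 5.
A3 applies: 5 + 2 = 7.
A5 applies: 7 + 3 = 10.
A6 applies: 10 − 1 = 9.
A7 applies: 9 + 4 = 13.
A8 applies (level before this adjustment is 13 < 15, so +2): 13 + 2 = 15.
Final offense level: 15.
Criminal history: 0 prior points → Category 1 (0-2).
Level 15 falls in the 15-17 band.
Grid: Level 15-17 × Category 1 = 24-36 months.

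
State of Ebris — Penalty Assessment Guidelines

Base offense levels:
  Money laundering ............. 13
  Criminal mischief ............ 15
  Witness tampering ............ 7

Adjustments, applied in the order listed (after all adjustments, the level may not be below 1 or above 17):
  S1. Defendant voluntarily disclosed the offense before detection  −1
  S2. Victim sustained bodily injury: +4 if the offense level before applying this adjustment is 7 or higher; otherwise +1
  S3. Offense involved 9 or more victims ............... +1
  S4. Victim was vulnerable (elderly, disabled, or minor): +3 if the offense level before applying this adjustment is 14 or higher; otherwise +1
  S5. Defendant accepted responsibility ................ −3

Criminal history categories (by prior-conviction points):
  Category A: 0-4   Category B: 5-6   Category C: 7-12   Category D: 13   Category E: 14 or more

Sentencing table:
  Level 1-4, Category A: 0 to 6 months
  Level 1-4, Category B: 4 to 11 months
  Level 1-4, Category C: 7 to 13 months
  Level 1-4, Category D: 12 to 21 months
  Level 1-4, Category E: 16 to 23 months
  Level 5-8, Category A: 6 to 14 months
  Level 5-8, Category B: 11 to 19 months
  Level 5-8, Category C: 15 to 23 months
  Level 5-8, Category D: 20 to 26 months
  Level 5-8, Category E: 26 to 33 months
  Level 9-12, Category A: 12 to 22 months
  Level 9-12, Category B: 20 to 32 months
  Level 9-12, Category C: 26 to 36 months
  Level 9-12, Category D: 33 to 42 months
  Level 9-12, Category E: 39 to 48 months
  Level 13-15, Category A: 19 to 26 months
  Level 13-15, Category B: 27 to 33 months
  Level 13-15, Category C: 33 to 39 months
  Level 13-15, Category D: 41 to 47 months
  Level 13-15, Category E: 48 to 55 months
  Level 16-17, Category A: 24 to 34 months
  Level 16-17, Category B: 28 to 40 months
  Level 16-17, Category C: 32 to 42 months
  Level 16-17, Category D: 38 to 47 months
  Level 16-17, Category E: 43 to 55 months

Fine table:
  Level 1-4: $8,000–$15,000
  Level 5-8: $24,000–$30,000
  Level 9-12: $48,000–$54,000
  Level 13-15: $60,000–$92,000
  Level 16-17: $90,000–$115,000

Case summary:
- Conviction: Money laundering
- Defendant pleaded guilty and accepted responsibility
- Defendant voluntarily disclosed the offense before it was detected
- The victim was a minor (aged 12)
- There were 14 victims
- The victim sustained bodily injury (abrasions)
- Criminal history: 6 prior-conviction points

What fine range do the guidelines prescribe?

$90,000–$115,000

Base offense level for money laundering: 13.
S1 applies: 13 − 1 = 12.
S2 applies (level before this adjustment is 12 ≥ 7, so +4): 12 + 4 = 16.
S3 applies: 16 + 1 = 17.
S4 applies (level before this adjustment is 17 ≥ 14, so +3): 17 + 3 = 20.
S5 applies: 20 − 3 = 17.
Final offense level: 17.
Level 17 falls in the 16-17 band.
Fine table: Level 16-17 → $90,000–$115,000.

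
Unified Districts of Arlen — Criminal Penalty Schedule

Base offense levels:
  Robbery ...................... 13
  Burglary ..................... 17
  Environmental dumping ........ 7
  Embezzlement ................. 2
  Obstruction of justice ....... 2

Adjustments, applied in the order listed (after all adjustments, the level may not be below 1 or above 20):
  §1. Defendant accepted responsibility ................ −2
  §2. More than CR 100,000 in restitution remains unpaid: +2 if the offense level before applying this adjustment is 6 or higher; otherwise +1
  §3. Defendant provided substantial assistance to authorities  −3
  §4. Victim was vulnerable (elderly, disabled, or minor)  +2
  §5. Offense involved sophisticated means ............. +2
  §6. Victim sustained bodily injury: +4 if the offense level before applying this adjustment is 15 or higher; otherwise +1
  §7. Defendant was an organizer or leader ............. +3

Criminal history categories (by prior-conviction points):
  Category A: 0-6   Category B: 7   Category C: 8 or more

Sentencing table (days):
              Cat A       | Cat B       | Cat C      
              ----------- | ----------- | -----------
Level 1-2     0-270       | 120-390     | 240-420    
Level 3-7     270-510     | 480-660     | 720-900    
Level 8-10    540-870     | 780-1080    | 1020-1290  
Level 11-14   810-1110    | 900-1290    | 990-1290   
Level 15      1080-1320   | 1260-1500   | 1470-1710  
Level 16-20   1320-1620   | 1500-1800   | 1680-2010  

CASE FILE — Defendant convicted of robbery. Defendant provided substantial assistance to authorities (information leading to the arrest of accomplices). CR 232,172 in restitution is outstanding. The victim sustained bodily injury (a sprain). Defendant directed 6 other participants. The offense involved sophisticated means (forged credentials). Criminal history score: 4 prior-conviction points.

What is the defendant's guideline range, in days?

1320-1620 days

Base offense level for robbery: 13.
§2 applies (level before this adjustment is 13 ≥ 6, so +2): 13 + 2 = 15.
§3 applies: 15 − 3 = 12.
§5 applies: 12 + 2 = 14.
§6 applies (level before this adjustment is 14 < 15, so +1): 14 + 1 = 15.
§7 applies: 15 + 3 = 18.
Final offense level: 18.
Criminal history: 4 prior points → Category A (0-6).
Level 18 falls in the 16-20 band.
Grid: Level 16-20 × Category A = 1320-1620 days.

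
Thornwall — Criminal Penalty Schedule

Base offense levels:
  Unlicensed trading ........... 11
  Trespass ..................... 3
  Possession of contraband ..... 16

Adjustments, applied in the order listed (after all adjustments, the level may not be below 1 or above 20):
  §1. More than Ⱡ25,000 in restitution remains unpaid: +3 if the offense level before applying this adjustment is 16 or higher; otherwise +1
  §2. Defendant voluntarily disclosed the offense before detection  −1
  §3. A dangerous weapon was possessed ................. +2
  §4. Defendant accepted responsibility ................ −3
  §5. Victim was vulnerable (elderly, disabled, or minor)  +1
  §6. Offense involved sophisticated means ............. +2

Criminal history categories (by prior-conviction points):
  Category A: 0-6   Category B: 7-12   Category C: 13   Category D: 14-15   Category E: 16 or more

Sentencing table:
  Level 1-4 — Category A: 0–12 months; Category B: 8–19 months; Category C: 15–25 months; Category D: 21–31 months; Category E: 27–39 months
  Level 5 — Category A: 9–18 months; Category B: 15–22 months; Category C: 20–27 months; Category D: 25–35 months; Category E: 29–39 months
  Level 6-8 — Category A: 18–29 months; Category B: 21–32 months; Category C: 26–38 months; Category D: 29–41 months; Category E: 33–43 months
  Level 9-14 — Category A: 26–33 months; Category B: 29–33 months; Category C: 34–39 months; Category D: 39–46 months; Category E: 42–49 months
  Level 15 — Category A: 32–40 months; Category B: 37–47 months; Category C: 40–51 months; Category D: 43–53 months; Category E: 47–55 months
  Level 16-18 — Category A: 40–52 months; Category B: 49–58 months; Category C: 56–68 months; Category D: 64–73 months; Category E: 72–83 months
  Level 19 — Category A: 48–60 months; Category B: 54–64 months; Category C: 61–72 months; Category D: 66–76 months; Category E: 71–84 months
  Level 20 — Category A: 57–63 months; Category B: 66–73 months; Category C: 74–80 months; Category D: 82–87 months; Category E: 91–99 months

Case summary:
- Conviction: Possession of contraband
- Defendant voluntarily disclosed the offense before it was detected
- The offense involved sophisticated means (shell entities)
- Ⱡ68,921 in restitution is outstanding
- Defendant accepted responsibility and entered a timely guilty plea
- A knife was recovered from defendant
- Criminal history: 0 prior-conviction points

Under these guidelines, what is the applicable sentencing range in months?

48-60 months

Base offense level for possession of contraband: 16.
§1 applies (level before this adjustment is 16 ≥ 16, so +3): 16 + 3 = 19.
§2 applies: 19 − 1 = 18.
§3 applies: 18 + 2 = 20.
§4 applies: 20 − 3 = 17.
§5 does not apply.
§6 applies: 17 + 2 = 19.
Final offense level: 19.
Criminal history: 0 prior points → Category A (0-6).
Level 19 falls in the 19 band.
Grid: Level 19 × Category A = 48-60 months.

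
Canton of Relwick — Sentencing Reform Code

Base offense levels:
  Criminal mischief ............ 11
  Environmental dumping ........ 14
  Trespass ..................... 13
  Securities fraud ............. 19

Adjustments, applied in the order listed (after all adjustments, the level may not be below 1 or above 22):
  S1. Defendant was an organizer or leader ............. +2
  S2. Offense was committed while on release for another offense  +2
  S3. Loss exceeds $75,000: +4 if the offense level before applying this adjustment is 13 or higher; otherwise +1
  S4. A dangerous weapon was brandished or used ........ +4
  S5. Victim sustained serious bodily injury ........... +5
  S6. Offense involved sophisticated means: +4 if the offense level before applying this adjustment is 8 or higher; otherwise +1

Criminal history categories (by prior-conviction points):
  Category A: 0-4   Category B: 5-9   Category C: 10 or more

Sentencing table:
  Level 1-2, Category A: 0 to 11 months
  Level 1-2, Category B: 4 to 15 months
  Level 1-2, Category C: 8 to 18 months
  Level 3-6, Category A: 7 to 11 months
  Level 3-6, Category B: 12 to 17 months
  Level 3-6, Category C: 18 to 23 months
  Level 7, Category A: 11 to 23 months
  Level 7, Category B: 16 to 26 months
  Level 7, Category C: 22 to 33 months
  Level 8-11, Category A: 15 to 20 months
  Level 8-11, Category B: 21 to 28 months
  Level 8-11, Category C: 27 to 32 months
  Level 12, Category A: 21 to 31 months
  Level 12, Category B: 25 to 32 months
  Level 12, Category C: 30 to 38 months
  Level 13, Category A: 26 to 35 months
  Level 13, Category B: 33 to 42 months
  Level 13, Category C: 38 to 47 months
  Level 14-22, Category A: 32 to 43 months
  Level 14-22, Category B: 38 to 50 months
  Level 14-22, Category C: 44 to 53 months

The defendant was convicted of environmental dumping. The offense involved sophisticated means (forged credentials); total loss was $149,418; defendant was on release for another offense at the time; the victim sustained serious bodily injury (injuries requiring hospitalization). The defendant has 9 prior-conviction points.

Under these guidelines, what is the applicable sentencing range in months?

38-50 months

Base offense level for environmental dumping: 14.
S1 does not apply.
S2 applies: 14 + 2 = 16.
S3 applies (level before this adjustment is 16 ≥ 13, so +4): 16 + 4 = 20.
S5 applies: 20 + 5 = 25.
S6 applies (level before this adjustment is 25 ≥ 8, so +4): 25 + 4 = 29.
Level 29 exceeds the maximum of 22; capped at 22.
Final offense level: 22.
Criminal history: 9 prior points → Category B (5-9).
Level 22 falls in the 14-22 band.
Grid: Level 14-22 × Category B = 38-50 months.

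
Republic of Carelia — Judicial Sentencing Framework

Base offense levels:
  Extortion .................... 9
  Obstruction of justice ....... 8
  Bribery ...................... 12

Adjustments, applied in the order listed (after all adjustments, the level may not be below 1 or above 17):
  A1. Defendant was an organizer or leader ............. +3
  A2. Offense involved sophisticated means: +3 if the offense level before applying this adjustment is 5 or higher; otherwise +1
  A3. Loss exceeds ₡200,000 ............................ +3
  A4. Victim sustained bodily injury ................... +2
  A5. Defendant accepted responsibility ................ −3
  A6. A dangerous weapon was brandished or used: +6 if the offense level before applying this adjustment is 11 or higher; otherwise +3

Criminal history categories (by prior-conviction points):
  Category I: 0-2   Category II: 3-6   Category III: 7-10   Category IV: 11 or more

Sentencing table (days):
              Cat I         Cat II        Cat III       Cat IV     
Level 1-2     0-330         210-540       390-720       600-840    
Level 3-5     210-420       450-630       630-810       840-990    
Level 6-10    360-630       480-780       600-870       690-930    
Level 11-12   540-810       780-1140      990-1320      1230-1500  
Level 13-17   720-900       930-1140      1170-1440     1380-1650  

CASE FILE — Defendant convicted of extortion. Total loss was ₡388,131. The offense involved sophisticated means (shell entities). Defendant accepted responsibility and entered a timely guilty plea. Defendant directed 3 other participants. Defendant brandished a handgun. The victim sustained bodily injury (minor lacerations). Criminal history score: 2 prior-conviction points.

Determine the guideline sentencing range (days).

720-900 days

Base offense level for extortion: 9.
A1 applies: 9 + 3 = 12.
A2 applies (level before this adjustment is 12 ≥ 5, so +3): 12 + 3 = 15.
A3 applies: 15 + 3 = 18.
A4 applies: 18 + 2 = 20.
A5 applies: 20 − 3 = 17.
A6 applies (level before this adjustment is 17 ≥ 11, so +6): 17 + 6 = 23.
Level 23 exceeds the maximum of 17; capped at 17.
Final offense level: 17.
Criminal history: 2 prior points → Category I (0-2).
Level 17 falls in the 13-17 band.
Grid: Level 13-17 × Category I = 720-900 days.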